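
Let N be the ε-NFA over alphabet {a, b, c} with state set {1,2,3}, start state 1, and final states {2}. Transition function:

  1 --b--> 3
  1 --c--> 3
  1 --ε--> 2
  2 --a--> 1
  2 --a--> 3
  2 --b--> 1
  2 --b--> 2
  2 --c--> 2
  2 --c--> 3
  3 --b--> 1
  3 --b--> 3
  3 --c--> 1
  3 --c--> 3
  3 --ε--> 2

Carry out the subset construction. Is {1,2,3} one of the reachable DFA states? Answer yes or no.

yes

Start state of the DFA: {1,2} (ε-closure of the NFA start).
{1,2} --a--> {1,2,3}  [new]
{1,2} --b--> {1,2,3}  [seen]
{1,2} --c--> {2,3}  [new]
{1,2,3} --a--> {1,2,3}  [seen]
{1,2,3} --b--> {1,2,3}  [seen]
{1,2,3} --c--> {1,2,3}  [seen]
{2,3} --a--> {1,2,3}  [seen]
{2,3} --b--> {1,2,3}  [seen]
{2,3} --c--> {1,2,3}  [seen]
Reachable DFA states: {1,2}, {1,2,3}, {2,3}.
{1,2,3} is among them.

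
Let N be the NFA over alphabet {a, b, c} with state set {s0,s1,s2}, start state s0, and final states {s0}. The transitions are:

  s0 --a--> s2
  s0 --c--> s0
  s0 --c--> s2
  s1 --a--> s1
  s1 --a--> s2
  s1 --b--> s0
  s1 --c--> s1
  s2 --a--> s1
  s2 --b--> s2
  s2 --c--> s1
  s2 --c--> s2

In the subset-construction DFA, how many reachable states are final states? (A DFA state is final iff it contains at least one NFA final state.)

Start state of the DFA: {s0}.
{s0} --a--> {s2}  [new]
{s0} --b--> ∅  [new]
{s0} --c--> {s0,s2}  [new]
{s2} --a--> {s1}  [new]
{s2} --b--> {s2}  [seen]
{s2} --c--> {s1,s2}  [new]
∅ --a--> ∅  [seen]
∅ --b--> ∅  [seen]
∅ --c--> ∅  [seen]
{s0,s2} --a--> {s1,s2}  [seen]
{s0,s2} --b--> {s2}  [seen]
{s0,s2} --c--> {s0,s1,s2}  [new]
{s1} --a--> {s1,s2}  [seen]
{s1} --b--> {s0}  [seen]
{s1} --c--> {s1}  [seen]
{s1,s2} --a--> {s1,s2}  [seen]
{s1,s2} --b--> {s0,s2}  [seen]
{s1,s2} --c--> {s1,s2}  [seen]
{s0,s1,s2} --a--> {s1,s2}  [seen]
{s0,s1,s2} --b--> {s0,s2}  [seen]
{s0,s1,s2} --c--> {s0,s1,s2}  [seen]
Reachable DFA states: {s0}, {s2}, ∅, {s0,s2}, {s1}, {s1,s2}, {s0,s1,s2}.
Accepting DFA states (contain an NFA accepting state): {s0}, {s0,s2}, {s0,s1,s2}.

3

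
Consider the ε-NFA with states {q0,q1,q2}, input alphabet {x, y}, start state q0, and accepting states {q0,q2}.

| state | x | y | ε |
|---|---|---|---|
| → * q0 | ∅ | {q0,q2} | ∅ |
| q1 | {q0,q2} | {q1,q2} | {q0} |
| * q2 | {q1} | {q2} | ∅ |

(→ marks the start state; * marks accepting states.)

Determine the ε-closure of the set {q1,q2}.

{q0,q1,q2}

Begin with {q1,q2}.
q1 →ε {q0}; add q0.
ε-closure = {q0,q1,q2}.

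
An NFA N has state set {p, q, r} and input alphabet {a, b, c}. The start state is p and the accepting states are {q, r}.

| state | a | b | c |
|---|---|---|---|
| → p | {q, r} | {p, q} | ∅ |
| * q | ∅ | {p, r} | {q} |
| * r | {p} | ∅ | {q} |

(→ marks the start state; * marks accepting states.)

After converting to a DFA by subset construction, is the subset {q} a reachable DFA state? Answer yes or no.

yes

Start state of the DFA: {p}.
{p} --a--> {q, r}  [new]
{p} --b--> {p, q}  [new]
{p} --c--> ∅  [new]
{q, r} --a--> {p}  [seen]
{q, r} --b--> {p, r}  [new]
{q, r} --c--> {q}  [new]
{p, q} --a--> {q, r}  [seen]
{p, q} --b--> {p, q, r}  [new]
{p, q} --c--> {q}  [seen]
∅ --a--> ∅  [seen]
∅ --b--> ∅  [seen]
∅ --c--> ∅  [seen]
{p, r} --a--> {p, q, r}  [seen]
{p, r} --b--> {p, q}  [seen]
{p, r} --c--> {q}  [seen]
{q} --a--> ∅  [seen]
{q} --b--> {p, r}  [seen]
{q} --c--> {q}  [seen]
{p, q, r} --a--> {p, q, r}  [seen]
{p, q, r} --b--> {p, q, r}  [seen]
{p, q, r} --c--> {q}  [seen]
Reachable DFA states: {p}, {q, r}, {p, q}, ∅, {p, r}, {q}, {p, q, r}.
{q} is among them.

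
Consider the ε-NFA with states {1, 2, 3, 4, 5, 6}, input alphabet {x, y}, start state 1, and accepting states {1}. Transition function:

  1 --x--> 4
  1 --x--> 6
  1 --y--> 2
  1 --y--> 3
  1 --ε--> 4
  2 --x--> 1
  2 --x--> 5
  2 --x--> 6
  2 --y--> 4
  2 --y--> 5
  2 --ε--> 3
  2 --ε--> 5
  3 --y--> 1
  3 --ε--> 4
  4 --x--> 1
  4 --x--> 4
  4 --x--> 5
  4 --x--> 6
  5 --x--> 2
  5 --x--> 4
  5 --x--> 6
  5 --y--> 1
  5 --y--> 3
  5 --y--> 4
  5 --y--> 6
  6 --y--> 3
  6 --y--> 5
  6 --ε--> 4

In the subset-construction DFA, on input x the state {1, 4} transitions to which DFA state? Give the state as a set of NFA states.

δ(1,x) = {4, 6}; δ(4,x) = {1, 4, 5, 6}.
Union: {1, 4, 5, 6}.

{1, 4, 5, 6}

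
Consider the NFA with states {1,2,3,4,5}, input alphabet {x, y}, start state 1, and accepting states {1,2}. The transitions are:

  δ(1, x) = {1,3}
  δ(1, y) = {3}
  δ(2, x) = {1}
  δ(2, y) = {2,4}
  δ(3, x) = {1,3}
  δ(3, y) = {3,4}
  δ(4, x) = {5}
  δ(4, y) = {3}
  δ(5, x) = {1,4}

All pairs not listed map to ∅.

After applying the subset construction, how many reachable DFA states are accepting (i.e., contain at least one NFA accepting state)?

Start state of the DFA: {1}.
{1} --x--> {1,3}  [new]
{1} --y--> {3}  [new]
{1,3} --x--> {1,3}  [seen]
{1,3} --y--> {3,4}  [new]
{3} --x--> {1,3}  [seen]
{3} --y--> {3,4}  [seen]
{3,4} --x--> {1,3,5}  [new]
{3,4} --y--> {3,4}  [seen]
{1,3,5} --x--> {1,3,4}  [new]
{1,3,5} --y--> {3,4}  [seen]
{1,3,4} --x--> {1,3,5}  [seen]
{1,3,4} --y--> {3,4}  [seen]
Reachable DFA states: {1}, {1,3}, {3}, {3,4}, {1,3,5}, {1,3,4}.
Accepting DFA states (contain an NFA accepting state): {1}, {1,3}, {1,3,5}, {1,3,4}.

4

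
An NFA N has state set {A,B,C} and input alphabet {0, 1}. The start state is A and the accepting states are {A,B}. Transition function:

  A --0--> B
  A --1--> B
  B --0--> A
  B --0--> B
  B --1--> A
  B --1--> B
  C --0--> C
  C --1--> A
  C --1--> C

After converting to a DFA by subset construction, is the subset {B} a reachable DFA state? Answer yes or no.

Start state of the DFA: {A}.
{A} --0--> {B}  [new]
{A} --1--> {B}  [seen]
{B} --0--> {A,B}  [new]
{B} --1--> {A,B}  [seen]
{A,B} --0--> {A,B}  [seen]
{A,B} --1--> {A,B}  [seen]
Reachable DFA states: {A}, {B}, {A,B}.
{B} is among them.

yes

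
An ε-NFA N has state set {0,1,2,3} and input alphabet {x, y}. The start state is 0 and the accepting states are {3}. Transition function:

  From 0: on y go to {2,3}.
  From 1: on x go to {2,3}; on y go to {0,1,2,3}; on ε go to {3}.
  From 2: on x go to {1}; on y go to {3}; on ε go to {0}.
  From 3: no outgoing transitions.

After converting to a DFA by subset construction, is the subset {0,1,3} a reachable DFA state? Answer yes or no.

Start state of the DFA: {0} (ε-closure of the NFA start).
{0} --x--> ∅  [new]
{0} --y--> {0,2,3}  [new]
∅ --x--> ∅  [seen]
∅ --y--> ∅  [seen]
{0,2,3} --x--> {1,3}  [new]
{0,2,3} --y--> {0,2,3}  [seen]
{1,3} --x--> {0,2,3}  [seen]
{1,3} --y--> {0,1,2,3}  [new]
{0,1,2,3} --x--> {0,1,2,3}  [seen]
{0,1,2,3} --y--> {0,1,2,3}  [seen]
Reachable DFA states: {0}, ∅, {0,2,3}, {1,3}, {0,1,2,3}.
{0,1,3} is not among them.

no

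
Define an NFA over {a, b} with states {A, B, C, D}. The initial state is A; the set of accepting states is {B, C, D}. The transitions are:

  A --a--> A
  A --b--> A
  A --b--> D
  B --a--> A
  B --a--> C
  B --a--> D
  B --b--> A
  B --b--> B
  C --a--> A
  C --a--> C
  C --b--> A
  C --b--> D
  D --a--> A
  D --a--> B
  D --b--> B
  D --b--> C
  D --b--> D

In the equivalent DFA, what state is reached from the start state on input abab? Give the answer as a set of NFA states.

{A, B, D}

Start: {A}.
δ(A,a) = {A}.
Union: {A}.
After a: {A}.
δ(A,b) = {A, D}.
Union: {A, D}.
After b: {A, D}.
δ(A,a) = {A}; δ(D,a) = {A, B}.
Union: {A, B}.
After a: {A, B}.
δ(A,b) = {A, D}; δ(B,b) = {A, B}.
Union: {A, B, D}.
After b: {A, B, D}.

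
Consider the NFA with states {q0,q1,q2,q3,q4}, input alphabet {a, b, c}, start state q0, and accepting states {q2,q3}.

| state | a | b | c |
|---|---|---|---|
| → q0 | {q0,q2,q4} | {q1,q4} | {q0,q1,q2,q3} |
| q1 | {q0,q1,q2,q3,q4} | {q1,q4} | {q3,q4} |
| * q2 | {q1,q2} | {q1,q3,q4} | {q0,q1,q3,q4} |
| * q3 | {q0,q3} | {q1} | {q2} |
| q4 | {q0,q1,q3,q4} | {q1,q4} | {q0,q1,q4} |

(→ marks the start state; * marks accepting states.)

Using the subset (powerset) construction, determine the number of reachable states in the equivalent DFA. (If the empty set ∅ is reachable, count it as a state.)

Start state of the DFA: {q0}.
{q0} --a--> {q0,q2,q4}  [new]
{q0} --b--> {q1,q4}  [new]
{q0} --c--> {q0,q1,q2,q3}  [new]
{q0,q2,q4} --a--> {q0,q1,q2,q3,q4}  [new]
{q0,q2,q4} --b--> {q1,q3,q4}  [new]
{q0,q2,q4} --c--> {q0,q1,q2,q3,q4}  [seen]
{q1,q4} --a--> {q0,q1,q2,q3,q4}  [seen]
{q1,q4} --b--> {q1,q4}  [seen]
{q1,q4} --c--> {q0,q1,q3,q4}  [new]
{q0,q1,q2,q3} --a--> {q0,q1,q2,q3,q4}  [seen]
{q0,q1,q2,q3} --b--> {q1,q3,q4}  [seen]
{q0,q1,q2,q3} --c--> {q0,q1,q2,q3,q4}  [seen]
{q0,q1,q2,q3,q4} --a--> {q0,q1,q2,q3,q4}  [seen]
{q0,q1,q2,q3,q4} --b--> {q1,q3,q4}  [seen]
{q0,q1,q2,q3,q4} --c--> {q0,q1,q2,q3,q4}  [seen]
{q1,q3,q4} --a--> {q0,q1,q2,q3,q4}  [seen]
{q1,q3,q4} --b--> {q1,q4}  [seen]
{q1,q3,q4} --c--> {q0,q1,q2,q3,q4}  [seen]
{q0,q1,q3,q4} --a--> {q0,q1,q2,q3,q4}  [seen]
{q0,q1,q3,q4} --b--> {q1,q4}  [seen]
{q0,q1,q3,q4} --c--> {q0,q1,q2,q3,q4}  [seen]
Reachable DFA states: {q0}, {q0,q2,q4}, {q1,q4}, {q0,q1,q2,q3}, {q0,q1,q2,q3,q4}, {q1,q3,q4}, {q0,q1,q3,q4}.

7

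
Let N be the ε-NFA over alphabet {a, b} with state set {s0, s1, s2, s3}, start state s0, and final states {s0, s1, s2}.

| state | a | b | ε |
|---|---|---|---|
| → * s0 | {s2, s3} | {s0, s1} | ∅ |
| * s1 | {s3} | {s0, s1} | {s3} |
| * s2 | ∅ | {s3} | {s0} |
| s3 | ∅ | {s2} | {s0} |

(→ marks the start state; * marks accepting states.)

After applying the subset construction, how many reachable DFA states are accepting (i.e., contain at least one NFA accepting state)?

Start state of the DFA: {s0} (ε-closure of the NFA start).
{s0} --a--> {s0, s2, s3}  [new]
{s0} --b--> {s0, s1, s3}  [new]
{s0, s2, s3} --a--> {s0, s2, s3}  [seen]
{s0, s2, s3} --b--> {s0, s1, s2, s3}  [new]
{s0, s1, s3} --a--> {s0, s2, s3}  [seen]
{s0, s1, s3} --b--> {s0, s1, s2, s3}  [seen]
{s0, s1, s2, s3} --a--> {s0, s2, s3}  [seen]
{s0, s1, s2, s3} --b--> {s0, s1, s2, s3}  [seen]
Reachable DFA states: {s0}, {s0, s2, s3}, {s0, s1, s3}, {s0, s1, s2, s3}.
Accepting DFA states (contain an NFA accepting state): {s0}, {s0, s2, s3}, {s0, s1, s3}, {s0, s1, s2, s3}.

4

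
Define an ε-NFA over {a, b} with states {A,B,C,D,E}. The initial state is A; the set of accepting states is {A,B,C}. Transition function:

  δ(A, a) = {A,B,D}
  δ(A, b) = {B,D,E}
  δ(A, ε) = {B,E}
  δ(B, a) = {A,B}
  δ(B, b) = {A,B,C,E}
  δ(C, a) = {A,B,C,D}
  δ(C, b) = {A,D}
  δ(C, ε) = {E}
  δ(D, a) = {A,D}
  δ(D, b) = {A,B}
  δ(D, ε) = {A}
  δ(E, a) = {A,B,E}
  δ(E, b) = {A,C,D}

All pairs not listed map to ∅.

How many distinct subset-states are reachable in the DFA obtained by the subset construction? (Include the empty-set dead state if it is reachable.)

Start state of the DFA: {A,B,E} (ε-closure of the NFA start).
{A,B,E} --a--> {A,B,D,E}  [new]
{A,B,E} --b--> {A,B,C,D,E}  [new]
{A,B,D,E} --a--> {A,B,D,E}  [seen]
{A,B,D,E} --b--> {A,B,C,D,E}  [seen]
{A,B,C,D,E} --a--> {A,B,C,D,E}  [seen]
{A,B,C,D,E} --b--> {A,B,C,D,E}  [seen]
Reachable DFA states: {A,B,E}, {A,B,D,E}, {A,B,C,D,E}.

3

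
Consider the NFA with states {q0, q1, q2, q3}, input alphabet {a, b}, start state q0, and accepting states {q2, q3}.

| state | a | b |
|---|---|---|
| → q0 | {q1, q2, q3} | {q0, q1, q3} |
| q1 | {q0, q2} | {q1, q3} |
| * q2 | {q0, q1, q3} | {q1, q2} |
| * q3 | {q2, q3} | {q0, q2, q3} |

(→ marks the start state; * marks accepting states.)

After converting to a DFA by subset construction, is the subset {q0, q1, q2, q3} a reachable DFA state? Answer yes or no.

Start state of the DFA: {q0}.
{q0} --a--> {q1, q2, q3}  [new]
{q0} --b--> {q0, q1, q3}  [new]
{q1, q2, q3} --a--> {q0, q1, q2, q3}  [new]
{q1, q2, q3} --b--> {q0, q1, q2, q3}  [seen]
{q0, q1, q3} --a--> {q0, q1, q2, q3}  [seen]
{q0, q1, q3} --b--> {q0, q1, q2, q3}  [seen]
{q0, q1, q2, q3} --a--> {q0, q1, q2, q3}  [seen]
{q0, q1, q2, q3} --b--> {q0, q1, q2, q3}  [seen]
Reachable DFA states: {q0}, {q1, q2, q3}, {q0, q1, q3}, {q0, q1, q2, q3}.
{q0, q1, q2, q3} is among them.

yes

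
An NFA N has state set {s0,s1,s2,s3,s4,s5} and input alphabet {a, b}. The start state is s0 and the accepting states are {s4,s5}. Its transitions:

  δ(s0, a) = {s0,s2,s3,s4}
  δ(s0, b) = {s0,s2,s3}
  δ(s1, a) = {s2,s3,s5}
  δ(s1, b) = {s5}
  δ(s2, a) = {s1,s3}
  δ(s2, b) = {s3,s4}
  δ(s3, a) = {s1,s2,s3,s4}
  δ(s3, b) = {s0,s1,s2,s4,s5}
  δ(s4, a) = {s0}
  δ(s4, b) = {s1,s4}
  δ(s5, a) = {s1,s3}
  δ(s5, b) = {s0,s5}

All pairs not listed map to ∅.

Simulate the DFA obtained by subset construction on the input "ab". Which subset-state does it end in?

Start: {s0}.
δ(s0,a) = {s0,s2,s3,s4}.
Union: {s0,s2,s3,s4}.
After a: {s0,s2,s3,s4}.
δ(s0,b) = {s0,s2,s3}; δ(s2,b) = {s3,s4}; δ(s3,b) = {s0,s1,s2,s4,s5}; δ(s4,b) = {s1,s4}.
Union: {s0,s1,s2,s3,s4,s5}.
After b: {s0,s1,s2,s3,s4,s5}.

{s0,s1,s2,s3,s4,s5}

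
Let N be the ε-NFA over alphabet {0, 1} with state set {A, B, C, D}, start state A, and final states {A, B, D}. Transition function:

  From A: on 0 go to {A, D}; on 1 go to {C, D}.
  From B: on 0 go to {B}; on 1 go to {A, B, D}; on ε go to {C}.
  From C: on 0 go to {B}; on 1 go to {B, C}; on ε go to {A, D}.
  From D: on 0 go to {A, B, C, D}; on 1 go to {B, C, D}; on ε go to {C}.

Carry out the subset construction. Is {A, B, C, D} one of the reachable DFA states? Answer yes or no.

yes

Start state of the DFA: {A} (ε-closure of the NFA start).
{A} --0--> {A, C, D}  [new]
{A} --1--> {A, C, D}  [seen]
{A, C, D} --0--> {A, B, C, D}  [new]
{A, C, D} --1--> {A, B, C, D}  [seen]
{A, B, C, D} --0--> {A, B, C, D}  [seen]
{A, B, C, D} --1--> {A, B, C, D}  [seen]
Reachable DFA states: {A}, {A, C, D}, {A, B, C, D}.
{A, B, C, D} is among them.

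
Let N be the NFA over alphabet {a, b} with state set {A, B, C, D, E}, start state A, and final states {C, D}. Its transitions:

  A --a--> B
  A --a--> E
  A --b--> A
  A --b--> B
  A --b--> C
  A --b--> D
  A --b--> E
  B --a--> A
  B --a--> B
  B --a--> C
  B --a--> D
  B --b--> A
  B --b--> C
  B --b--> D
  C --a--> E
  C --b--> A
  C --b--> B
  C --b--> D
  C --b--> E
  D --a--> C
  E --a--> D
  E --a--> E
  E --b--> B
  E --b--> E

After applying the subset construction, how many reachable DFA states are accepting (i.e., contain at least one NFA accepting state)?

Start state of the DFA: {A}.
{A} --a--> {B, E}  [new]
{A} --b--> {A, B, C, D, E}  [new]
{B, E} --a--> {A, B, C, D, E}  [seen]
{B, E} --b--> {A, B, C, D, E}  [seen]
{A, B, C, D, E} --a--> {A, B, C, D, E}  [seen]
{A, B, C, D, E} --b--> {A, B, C, D, E}  [seen]
Reachable DFA states: {A}, {B, E}, {A, B, C, D, E}.
Accepting DFA states (contain an NFA accepting state): {A, B, C, D, E}.

1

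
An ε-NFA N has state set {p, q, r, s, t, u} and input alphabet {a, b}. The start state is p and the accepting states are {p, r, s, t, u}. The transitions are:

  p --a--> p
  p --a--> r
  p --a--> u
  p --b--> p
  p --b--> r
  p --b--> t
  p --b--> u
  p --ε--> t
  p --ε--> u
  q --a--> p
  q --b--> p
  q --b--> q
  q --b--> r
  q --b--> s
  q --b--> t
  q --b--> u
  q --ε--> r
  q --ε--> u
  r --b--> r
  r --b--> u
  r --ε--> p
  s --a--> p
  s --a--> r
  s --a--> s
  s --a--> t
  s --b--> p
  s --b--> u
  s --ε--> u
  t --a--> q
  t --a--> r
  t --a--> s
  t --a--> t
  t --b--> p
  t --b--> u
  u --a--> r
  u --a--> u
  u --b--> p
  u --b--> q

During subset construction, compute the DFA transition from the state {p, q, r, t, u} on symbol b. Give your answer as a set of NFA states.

δ(p,b) = {p, r, t, u}; δ(q,b) = {p, q, r, s, t, u}; δ(r,b) = {r, u}; δ(t,b) = {p, u}; δ(u,b) = {p, q}.
Union: {p, q, r, s, t, u}.

{p, q, r, s, t, u}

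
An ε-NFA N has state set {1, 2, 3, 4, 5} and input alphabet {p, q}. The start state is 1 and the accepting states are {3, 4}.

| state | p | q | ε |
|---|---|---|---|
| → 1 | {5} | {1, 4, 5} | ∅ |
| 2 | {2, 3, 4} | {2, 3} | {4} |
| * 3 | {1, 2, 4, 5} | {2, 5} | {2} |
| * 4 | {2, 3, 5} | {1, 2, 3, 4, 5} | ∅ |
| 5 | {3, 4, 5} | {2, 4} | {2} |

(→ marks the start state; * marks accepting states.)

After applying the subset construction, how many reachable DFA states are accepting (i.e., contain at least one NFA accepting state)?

4

Start state of the DFA: {1} (ε-closure of the NFA start).
{1} --p--> {2, 4, 5}  [new]
{1} --q--> {1, 2, 4, 5}  [new]
{2, 4, 5} --p--> {2, 3, 4, 5}  [new]
{2, 4, 5} --q--> {1, 2, 3, 4, 5}  [new]
{1, 2, 4, 5} --p--> {2, 3, 4, 5}  [seen]
{1, 2, 4, 5} --q--> {1, 2, 3, 4, 5}  [seen]
{2, 3, 4, 5} --p--> {1, 2, 3, 4, 5}  [seen]
{2, 3, 4, 5} --q--> {1, 2, 3, 4, 5}  [seen]
{1, 2, 3, 4, 5} --p--> {1, 2, 3, 4, 5}  [seen]
{1, 2, 3, 4, 5} --q--> {1, 2, 3, 4, 5}  [seen]
Reachable DFA states: {1}, {2, 4, 5}, {1, 2, 4, 5}, {2, 3, 4, 5}, {1, 2, 3, 4, 5}.
Accepting DFA states (contain an NFA accepting state): {2, 4, 5}, {1, 2, 4, 5}, {2, 3, 4, 5}, {1, 2, 3, 4, 5}.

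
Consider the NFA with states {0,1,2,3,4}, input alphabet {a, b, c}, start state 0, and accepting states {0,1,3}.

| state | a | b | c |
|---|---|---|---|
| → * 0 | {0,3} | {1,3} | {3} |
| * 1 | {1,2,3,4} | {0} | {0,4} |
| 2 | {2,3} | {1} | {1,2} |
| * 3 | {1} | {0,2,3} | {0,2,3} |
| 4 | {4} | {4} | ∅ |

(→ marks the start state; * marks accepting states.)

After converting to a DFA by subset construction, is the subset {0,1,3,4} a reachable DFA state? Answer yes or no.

Start state of the DFA: {0}.
{0} --a--> {0,3}  [new]
{0} --b--> {1,3}  [new]
{0} --c--> {3}  [new]
{0,3} --a--> {0,1,3}  [new]
{0,3} --b--> {0,1,2,3}  [new]
{0,3} --c--> {0,2,3}  [new]
{1,3} --a--> {1,2,3,4}  [new]
{1,3} --b--> {0,2,3}  [seen]
{1,3} --c--> {0,2,3,4}  [new]
{3} --a--> {1}  [new]
{3} --b--> {0,2,3}  [seen]
{3} --c--> {0,2,3}  [seen]
{0,1,3} --a--> {0,1,2,3,4}  [new]
{0,1,3} --b--> {0,1,2,3}  [seen]
{0,1,3} --c--> {0,2,3,4}  [seen]
{0,1,2,3} --a--> {0,1,2,3,4}  [seen]
{0,1,2,3} --b--> {0,1,2,3}  [seen]
{0,1,2,3} --c--> {0,1,2,3,4}  [seen]
{0,2,3} --a--> {0,1,2,3}  [seen]
{0,2,3} --b--> {0,1,2,3}  [seen]
{0,2,3} --c--> {0,1,2,3}  [seen]
{1,2,3,4} --a--> {1,2,3,4}  [seen]
{1,2,3,4} --b--> {0,1,2,3,4}  [seen]
{1,2,3,4} --c--> {0,1,2,3,4}  [seen]
{0,2,3,4} --a--> {0,1,2,3,4}  [seen]
{0,2,3,4} --b--> {0,1,2,3,4}  [seen]
{0,2,3,4} --c--> {0,1,2,3}  [seen]
{1} --a--> {1,2,3,4}  [seen]
{1} --b--> {0}  [seen]
{1} --c--> {0,4}  [new]
{0,1,2,3,4} --a--> {0,1,2,3,4}  [seen]
{0,1,2,3,4} --b--> {0,1,2,3,4}  [seen]
{0,1,2,3,4} --c--> {0,1,2,3,4}  [seen]
{0,4} --a--> {0,3,4}  [new]
{0,4} --b--> {1,3,4}  [new]
{0,4} --c--> {3}  [seen]
{0,3,4} --a--> {0,1,3,4}  [new]
{0,3,4} --b--> {0,1,2,3,4}  [seen]
{0,3,4} --c--> {0,2,3}  [seen]
{1,3,4} --a--> {1,2,3,4}  [seen]
{1,3,4} --b--> {0,2,3,4}  [seen]
{1,3,4} --c--> {0,2,3,4}  [seen]
{0,1,3,4} --a--> {0,1,2,3,4}  [seen]
{0,1,3,4} --b--> {0,1,2,3,4}  [seen]
{0,1,3,4} --c--> {0,2,3,4}  [seen]
Reachable DFA states: {0}, {0,3}, {1,3}, {3}, {0,1,3}, {0,1,2,3}, {0,2,3}, {1,2,3,4}, {0,2,3,4}, {1}, {0,1,2,3,4}, {0,4}, {0,3,4}, {1,3,4}, {0,1,3,4}.
{0,1,3,4} is among them.

yes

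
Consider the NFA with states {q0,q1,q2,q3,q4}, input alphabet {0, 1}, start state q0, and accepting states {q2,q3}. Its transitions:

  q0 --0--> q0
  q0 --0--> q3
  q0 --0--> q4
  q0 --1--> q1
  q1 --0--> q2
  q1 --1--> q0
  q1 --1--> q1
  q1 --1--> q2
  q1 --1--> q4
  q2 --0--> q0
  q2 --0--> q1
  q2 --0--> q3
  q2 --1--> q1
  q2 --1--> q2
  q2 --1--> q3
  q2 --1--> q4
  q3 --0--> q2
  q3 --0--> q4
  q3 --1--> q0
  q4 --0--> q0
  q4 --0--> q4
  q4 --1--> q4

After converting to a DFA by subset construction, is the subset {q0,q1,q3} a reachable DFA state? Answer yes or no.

yes

Start state of the DFA: {q0}.
{q0} --0--> {q0,q3,q4}  [new]
{q0} --1--> {q1}  [new]
{q0,q3,q4} --0--> {q0,q2,q3,q4}  [new]
{q0,q3,q4} --1--> {q0,q1,q4}  [new]
{q1} --0--> {q2}  [new]
{q1} --1--> {q0,q1,q2,q4}  [new]
{q0,q2,q3,q4} --0--> {q0,q1,q2,q3,q4}  [new]
{q0,q2,q3,q4} --1--> {q0,q1,q2,q3,q4}  [seen]
{q0,q1,q4} --0--> {q0,q2,q3,q4}  [seen]
{q0,q1,q4} --1--> {q0,q1,q2,q4}  [seen]
{q2} --0--> {q0,q1,q3}  [new]
{q2} --1--> {q1,q2,q3,q4}  [new]
{q0,q1,q2,q4} --0--> {q0,q1,q2,q3,q4}  [seen]
{q0,q1,q2,q4} --1--> {q0,q1,q2,q3,q4}  [seen]
{q0,q1,q2,q3,q4} --0--> {q0,q1,q2,q3,q4}  [seen]
{q0,q1,q2,q3,q4} --1--> {q0,q1,q2,q3,q4}  [seen]
{q0,q1,q3} --0--> {q0,q2,q3,q4}  [seen]
{q0,q1,q3} --1--> {q0,q1,q2,q4}  [seen]
{q1,q2,q3,q4} --0--> {q0,q1,q2,q3,q4}  [seen]
{q1,q2,q3,q4} --1--> {q0,q1,q2,q3,q4}  [seen]
Reachable DFA states: {q0}, {q0,q3,q4}, {q1}, {q0,q2,q3,q4}, {q0,q1,q4}, {q2}, {q0,q1,q2,q4}, {q0,q1,q2,q3,q4}, {q0,q1,q3}, {q1,q2,q3,q4}.
{q0,q1,q3} is among them.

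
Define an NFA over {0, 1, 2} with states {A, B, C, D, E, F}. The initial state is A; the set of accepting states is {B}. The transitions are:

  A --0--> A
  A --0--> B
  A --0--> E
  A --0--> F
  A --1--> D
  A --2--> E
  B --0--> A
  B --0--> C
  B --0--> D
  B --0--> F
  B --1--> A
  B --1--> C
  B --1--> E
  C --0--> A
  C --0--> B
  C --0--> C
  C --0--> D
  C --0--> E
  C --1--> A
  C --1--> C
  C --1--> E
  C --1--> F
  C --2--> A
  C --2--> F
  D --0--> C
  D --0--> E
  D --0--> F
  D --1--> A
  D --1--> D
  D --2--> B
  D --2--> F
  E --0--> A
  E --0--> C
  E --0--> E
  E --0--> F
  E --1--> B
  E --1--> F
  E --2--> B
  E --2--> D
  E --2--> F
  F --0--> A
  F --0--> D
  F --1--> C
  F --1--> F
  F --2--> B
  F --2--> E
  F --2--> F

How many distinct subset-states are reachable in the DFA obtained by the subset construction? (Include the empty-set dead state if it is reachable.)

16

Start state of the DFA: {A}.
{A} --0--> {A, B, E, F}  [new]
{A} --1--> {D}  [new]
{A} --2--> {E}  [new]
{A, B, E, F} --0--> {A, B, C, D, E, F}  [new]
{A, B, E, F} --1--> {A, B, C, D, E, F}  [seen]
{A, B, E, F} --2--> {B, D, E, F}  [new]
{D} --0--> {C, E, F}  [new]
{D} --1--> {A, D}  [new]
{D} --2--> {B, F}  [new]
{E} --0--> {A, C, E, F}  [new]
{E} --1--> {B, F}  [seen]
{E} --2--> {B, D, F}  [new]
{A, B, C, D, E, F} --0--> {A, B, C, D, E, F}  [seen]
{A, B, C, D, E, F} --1--> {A, B, C, D, E, F}  [seen]
{A, B, C, D, E, F} --2--> {A, B, D, E, F}  [new]
{B, D, E, F} --0--> {A, C, D, E, F}  [new]
{B, D, E, F} --1--> {A, B, C, D, E, F}  [seen]
{B, D, E, F} --2--> {B, D, E, F}  [seen]
{C, E, F} --0--> {A, B, C, D, E, F}  [seen]
{C, E, F} --1--> {A, B, C, E, F}  [new]
{C, E, F} --2--> {A, B, D, E, F}  [seen]
{A, D} --0--> {A, B, C, E, F}  [seen]
{A, D} --1--> {A, D}  [seen]
{A, D} --2--> {B, E, F}  [new]
{B, F} --0--> {A, C, D, F}  [new]
{B, F} --1--> {A, C, E, F}  [seen]
{B, F} --2--> {B, E, F}  [seen]
{A, C, E, F} --0--> {A, B, C, D, E, F}  [seen]
{A, C, E, F} --1--> {A, B, C, D, E, F}  [seen]
{A, C, E, F} --2--> {A, B, D, E, F}  [seen]
{B, D, F} --0--> {A, C, D, E, F}  [seen]
{B, D, F} --1--> {A, C, D, E, F}  [seen]
{B, D, F} --2--> {B, E, F}  [seen]
{A, B, D, E, F} --0--> {A, B, C, D, E, F}  [seen]
{A, B, D, E, F} --1--> {A, B, C, D, E, F}  [seen]
{A, B, D, E, F} --2--> {B, D, E, F}  [seen]
{A, C, D, E, F} --0--> {A, B, C, D, E, F}  [seen]
{A, C, D, E, F} --1--> {A, B, C, D, E, F}  [seen]
{A, C, D, E, F} --2--> {A, B, D, E, F}  [seen]
{A, B, C, E, F} --0--> {A, B, C, D, E, F}  [seen]
{A, B, C, E, F} --1--> {A, B, C, D, E, F}  [seen]
{A, B, C, E, F} --2--> {A, B, D, E, F}  [seen]
{B, E, F} --0--> {A, C, D, E, F}  [seen]
{B, E, F} --1--> {A, B, C, E, F}  [seen]
{B, E, F} --2--> {B, D, E, F}  [seen]
{A, C, D, F} --0--> {A, B, C, D, E, F}  [seen]
{A, C, D, F} --1--> {A, C, D, E, F}  [seen]
{A, C, D, F} --2--> {A, B, E, F}  [seen]
Reachable DFA states: {A}, {A, B, E, F}, {D}, {E}, {A, B, C, D, E, F}, {B, D, E, F}, {C, E, F}, {A, D}, {B, F}, {A, C, E, F}, {B, D, F}, {A, B, D, E, F}, {A, C, D, E, F}, {A, B, C, E, F}, {B, E, F}, {A, C, D, F}.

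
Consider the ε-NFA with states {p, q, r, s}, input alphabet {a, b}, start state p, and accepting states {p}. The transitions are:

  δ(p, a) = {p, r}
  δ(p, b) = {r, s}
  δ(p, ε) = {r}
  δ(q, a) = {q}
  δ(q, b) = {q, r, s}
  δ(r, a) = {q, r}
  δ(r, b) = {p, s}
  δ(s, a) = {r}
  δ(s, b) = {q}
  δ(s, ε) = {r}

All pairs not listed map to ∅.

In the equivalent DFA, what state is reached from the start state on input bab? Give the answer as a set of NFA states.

Start: {p, r}.
δ(p,b) = {r, s}; δ(r,b) = {p, s}.
Union: {p, r, s}.
After b: {p, r, s}.
δ(p,a) = {p, r}; δ(r,a) = {q, r}; δ(s,a) = {r}.
Union: {p, q, r}.
After a: {p, q, r}.
δ(p,b) = {r, s}; δ(q,b) = {q, r, s}; δ(r,b) = {p, s}.
Union: {p, q, r, s}.
After b: {p, q, r, s}.

{p, q, r, s}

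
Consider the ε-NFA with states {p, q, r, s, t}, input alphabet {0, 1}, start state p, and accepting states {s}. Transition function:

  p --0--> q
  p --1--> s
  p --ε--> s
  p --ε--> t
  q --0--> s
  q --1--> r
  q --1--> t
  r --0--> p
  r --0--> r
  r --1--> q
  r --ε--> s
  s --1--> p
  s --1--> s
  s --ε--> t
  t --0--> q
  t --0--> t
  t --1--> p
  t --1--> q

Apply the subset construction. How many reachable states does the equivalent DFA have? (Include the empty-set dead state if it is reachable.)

5

Start state of the DFA: {p, s, t} (ε-closure of the NFA start).
{p, s, t} --0--> {q, t}  [new]
{p, s, t} --1--> {p, q, s, t}  [new]
{q, t} --0--> {q, s, t}  [new]
{q, t} --1--> {p, q, r, s, t}  [new]
{p, q, s, t} --0--> {q, s, t}  [seen]
{p, q, s, t} --1--> {p, q, r, s, t}  [seen]
{q, s, t} --0--> {q, s, t}  [seen]
{q, s, t} --1--> {p, q, r, s, t}  [seen]
{p, q, r, s, t} --0--> {p, q, r, s, t}  [seen]
{p, q, r, s, t} --1--> {p, q, r, s, t}  [seen]
Reachable DFA states: {p, s, t}, {q, t}, {p, q, s, t}, {q, s, t}, {p, q, r, s, t}.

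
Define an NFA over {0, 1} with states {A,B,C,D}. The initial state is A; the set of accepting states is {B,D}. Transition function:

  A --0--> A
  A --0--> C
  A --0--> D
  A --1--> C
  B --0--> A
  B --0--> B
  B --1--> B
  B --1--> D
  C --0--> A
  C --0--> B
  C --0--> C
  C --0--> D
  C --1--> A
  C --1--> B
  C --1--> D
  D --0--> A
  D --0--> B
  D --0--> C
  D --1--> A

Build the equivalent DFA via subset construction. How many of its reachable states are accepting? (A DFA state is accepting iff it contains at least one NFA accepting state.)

3

Start state of the DFA: {A}.
{A} --0--> {A,C,D}  [new]
{A} --1--> {C}  [new]
{A,C,D} --0--> {A,B,C,D}  [new]
{A,C,D} --1--> {A,B,C,D}  [seen]
{C} --0--> {A,B,C,D}  [seen]
{C} --1--> {A,B,D}  [new]
{A,B,C,D} --0--> {A,B,C,D}  [seen]
{A,B,C,D} --1--> {A,B,C,D}  [seen]
{A,B,D} --0--> {A,B,C,D}  [seen]
{A,B,D} --1--> {A,B,C,D}  [seen]
Reachable DFA states: {A}, {A,C,D}, {C}, {A,B,C,D}, {A,B,D}.
Accepting DFA states (contain an NFA accepting state): {A,C,D}, {A,B,C,D}, {A,B,D}.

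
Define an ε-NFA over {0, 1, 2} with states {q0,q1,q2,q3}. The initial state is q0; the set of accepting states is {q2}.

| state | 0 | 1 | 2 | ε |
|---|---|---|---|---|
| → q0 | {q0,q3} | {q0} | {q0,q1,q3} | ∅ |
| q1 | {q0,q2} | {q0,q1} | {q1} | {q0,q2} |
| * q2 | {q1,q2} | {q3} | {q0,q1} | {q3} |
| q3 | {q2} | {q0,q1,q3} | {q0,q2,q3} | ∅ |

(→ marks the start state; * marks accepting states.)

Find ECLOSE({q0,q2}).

Begin with {q0,q2}.
q2 →ε {q3}; add q3.
ε-closure = {q0,q2,q3}.

{q0,q2,q3}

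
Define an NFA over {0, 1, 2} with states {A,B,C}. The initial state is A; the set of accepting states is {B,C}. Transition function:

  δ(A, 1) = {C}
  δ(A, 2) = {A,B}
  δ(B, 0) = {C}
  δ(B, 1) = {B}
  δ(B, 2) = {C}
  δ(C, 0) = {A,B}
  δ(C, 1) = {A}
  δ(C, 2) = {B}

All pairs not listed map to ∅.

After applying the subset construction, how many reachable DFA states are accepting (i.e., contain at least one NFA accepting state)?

5

Start state of the DFA: {A}.
{A} --0--> ∅  [new]
{A} --1--> {C}  [new]
{A} --2--> {A,B}  [new]
∅ --0--> ∅  [seen]
∅ --1--> ∅  [seen]
∅ --2--> ∅  [seen]
{C} --0--> {A,B}  [seen]
{C} --1--> {A}  [seen]
{C} --2--> {B}  [new]
{A,B} --0--> {C}  [seen]
{A,B} --1--> {B,C}  [new]
{A,B} --2--> {A,B,C}  [new]
{B} --0--> {C}  [seen]
{B} --1--> {B}  [seen]
{B} --2--> {C}  [seen]
{B,C} --0--> {A,B,C}  [seen]
{B,C} --1--> {A,B}  [seen]
{B,C} --2--> {B,C}  [seen]
{A,B,C} --0--> {A,B,C}  [seen]
{A,B,C} --1--> {A,B,C}  [seen]
{A,B,C} --2--> {A,B,C}  [seen]
Reachable DFA states: {A}, ∅, {C}, {A,B}, {B}, {B,C}, {A,B,C}.
Accepting DFA states (contain an NFA accepting state): {C}, {A,B}, {B}, {B,C}, {A,B,C}.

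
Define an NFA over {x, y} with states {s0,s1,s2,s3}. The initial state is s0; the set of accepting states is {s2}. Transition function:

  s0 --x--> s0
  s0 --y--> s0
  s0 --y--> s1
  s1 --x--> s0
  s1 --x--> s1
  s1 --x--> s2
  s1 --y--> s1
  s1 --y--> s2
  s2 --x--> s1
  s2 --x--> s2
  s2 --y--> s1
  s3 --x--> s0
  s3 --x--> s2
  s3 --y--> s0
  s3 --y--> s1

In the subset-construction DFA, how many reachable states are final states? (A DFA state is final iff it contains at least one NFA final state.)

Start state of the DFA: {s0}.
{s0} --x--> {s0}  [seen]
{s0} --y--> {s0,s1}  [new]
{s0,s1} --x--> {s0,s1,s2}  [new]
{s0,s1} --y--> {s0,s1,s2}  [seen]
{s0,s1,s2} --x--> {s0,s1,s2}  [seen]
{s0,s1,s2} --y--> {s0,s1,s2}  [seen]
Reachable DFA states: {s0}, {s0,s1}, {s0,s1,s2}.
Accepting DFA states (contain an NFA accepting state): {s0,s1,s2}.

1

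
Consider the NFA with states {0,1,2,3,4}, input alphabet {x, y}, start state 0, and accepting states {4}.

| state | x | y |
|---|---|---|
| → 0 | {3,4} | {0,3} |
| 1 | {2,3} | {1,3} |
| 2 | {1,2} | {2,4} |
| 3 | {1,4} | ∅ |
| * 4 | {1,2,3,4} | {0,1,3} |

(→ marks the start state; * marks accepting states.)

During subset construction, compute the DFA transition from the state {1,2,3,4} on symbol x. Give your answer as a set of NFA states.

δ(1,x) = {2,3}; δ(2,x) = {1,2}; δ(3,x) = {1,4}; δ(4,x) = {1,2,3,4}.
Union: {1,2,3,4}.

{1,2,3,4}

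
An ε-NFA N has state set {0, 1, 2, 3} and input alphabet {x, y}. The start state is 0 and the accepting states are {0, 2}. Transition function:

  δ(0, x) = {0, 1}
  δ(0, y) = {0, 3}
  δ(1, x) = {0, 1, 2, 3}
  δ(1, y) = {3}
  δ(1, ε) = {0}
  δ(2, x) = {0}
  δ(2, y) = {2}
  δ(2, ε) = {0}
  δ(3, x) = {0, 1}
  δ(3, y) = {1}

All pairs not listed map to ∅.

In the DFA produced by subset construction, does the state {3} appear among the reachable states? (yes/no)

no

Start state of the DFA: {0} (ε-closure of the NFA start).
{0} --x--> {0, 1}  [new]
{0} --y--> {0, 3}  [new]
{0, 1} --x--> {0, 1, 2, 3}  [new]
{0, 1} --y--> {0, 3}  [seen]
{0, 3} --x--> {0, 1}  [seen]
{0, 3} --y--> {0, 1, 3}  [new]
{0, 1, 2, 3} --x--> {0, 1, 2, 3}  [seen]
{0, 1, 2, 3} --y--> {0, 1, 2, 3}  [seen]
{0, 1, 3} --x--> {0, 1, 2, 3}  [seen]
{0, 1, 3} --y--> {0, 1, 3}  [seen]
Reachable DFA states: {0}, {0, 1}, {0, 3}, {0, 1, 2, 3}, {0, 1, 3}.
{3} is not among them.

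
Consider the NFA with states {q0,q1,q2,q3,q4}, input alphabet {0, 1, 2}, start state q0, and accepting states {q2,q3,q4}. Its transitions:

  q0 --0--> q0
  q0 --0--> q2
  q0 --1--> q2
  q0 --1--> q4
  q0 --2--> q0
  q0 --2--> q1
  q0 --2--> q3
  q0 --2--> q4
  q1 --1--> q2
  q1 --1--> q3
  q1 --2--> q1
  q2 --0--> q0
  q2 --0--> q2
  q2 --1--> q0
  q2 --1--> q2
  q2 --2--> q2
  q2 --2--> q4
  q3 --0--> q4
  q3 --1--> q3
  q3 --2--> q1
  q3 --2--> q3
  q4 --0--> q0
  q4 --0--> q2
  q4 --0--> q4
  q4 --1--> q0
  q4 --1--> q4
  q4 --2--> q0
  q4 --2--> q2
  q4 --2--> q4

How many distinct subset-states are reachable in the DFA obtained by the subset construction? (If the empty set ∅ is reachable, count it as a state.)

7

Start state of the DFA: {q0}.
{q0} --0--> {q0,q2}  [new]
{q0} --1--> {q2,q4}  [new]
{q0} --2--> {q0,q1,q3,q4}  [new]
{q0,q2} --0--> {q0,q2}  [seen]
{q0,q2} --1--> {q0,q2,q4}  [new]
{q0,q2} --2--> {q0,q1,q2,q3,q4}  [new]
{q2,q4} --0--> {q0,q2,q4}  [seen]
{q2,q4} --1--> {q0,q2,q4}  [seen]
{q2,q4} --2--> {q0,q2,q4}  [seen]
{q0,q1,q3,q4} --0--> {q0,q2,q4}  [seen]
{q0,q1,q3,q4} --1--> {q0,q2,q3,q4}  [new]
{q0,q1,q3,q4} --2--> {q0,q1,q2,q3,q4}  [seen]
{q0,q2,q4} --0--> {q0,q2,q4}  [seen]
{q0,q2,q4} --1--> {q0,q2,q4}  [seen]
{q0,q2,q4} --2--> {q0,q1,q2,q3,q4}  [seen]
{q0,q1,q2,q3,q4} --0--> {q0,q2,q4}  [seen]
{q0,q1,q2,q3,q4} --1--> {q0,q2,q3,q4}  [seen]
{q0,q1,q2,q3,q4} --2--> {q0,q1,q2,q3,q4}  [seen]
{q0,q2,q3,q4} --0--> {q0,q2,q4}  [seen]
{q0,q2,q3,q4} --1--> {q0,q2,q3,q4}  [seen]
{q0,q2,q3,q4} --2--> {q0,q1,q2,q3,q4}  [seen]
Reachable DFA states: {q0}, {q0,q2}, {q2,q4}, {q0,q1,q3,q4}, {q0,q2,q4}, {q0,q1,q2,q3,q4}, {q0,q2,q3,q4}.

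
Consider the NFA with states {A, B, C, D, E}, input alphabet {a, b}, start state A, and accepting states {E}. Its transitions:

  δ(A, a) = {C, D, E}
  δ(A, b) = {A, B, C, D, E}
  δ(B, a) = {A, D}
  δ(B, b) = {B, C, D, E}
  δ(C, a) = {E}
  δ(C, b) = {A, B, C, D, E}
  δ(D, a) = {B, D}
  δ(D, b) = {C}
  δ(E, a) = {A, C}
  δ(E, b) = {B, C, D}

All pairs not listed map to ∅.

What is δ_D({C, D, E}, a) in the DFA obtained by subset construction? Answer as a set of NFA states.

δ(C,a) = {E}; δ(D,a) = {B, D}; δ(E,a) = {A, C}.
Union: {A, B, C, D, E}.

{A, B, C, D, E}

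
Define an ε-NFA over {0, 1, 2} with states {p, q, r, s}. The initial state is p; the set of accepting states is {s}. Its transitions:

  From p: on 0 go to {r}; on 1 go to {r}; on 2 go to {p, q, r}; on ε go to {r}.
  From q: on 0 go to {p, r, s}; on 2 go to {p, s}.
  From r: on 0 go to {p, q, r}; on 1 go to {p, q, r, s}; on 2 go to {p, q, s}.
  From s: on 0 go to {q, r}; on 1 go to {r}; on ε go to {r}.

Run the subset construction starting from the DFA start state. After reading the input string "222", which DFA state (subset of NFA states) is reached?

{p, q, r, s}

Start: {p, r}.
δ(p,2) = {p, q, r}; δ(r,2) = {p, q, s}.
Union: {p, q, r, s}.
After 2: {p, q, r, s}.
δ(p,2) = {p, q, r}; δ(q,2) = {p, s}; δ(r,2) = {p, q, s}; δ(s,2) = ∅.
Union: {p, q, r, s}.
After 2: {p, q, r, s}.
δ(p,2) = {p, q, r}; δ(q,2) = {p, s}; δ(r,2) = {p, q, s}; δ(s,2) = ∅.
Union: {p, q, r, s}.
After 2: {p, q, r, s}.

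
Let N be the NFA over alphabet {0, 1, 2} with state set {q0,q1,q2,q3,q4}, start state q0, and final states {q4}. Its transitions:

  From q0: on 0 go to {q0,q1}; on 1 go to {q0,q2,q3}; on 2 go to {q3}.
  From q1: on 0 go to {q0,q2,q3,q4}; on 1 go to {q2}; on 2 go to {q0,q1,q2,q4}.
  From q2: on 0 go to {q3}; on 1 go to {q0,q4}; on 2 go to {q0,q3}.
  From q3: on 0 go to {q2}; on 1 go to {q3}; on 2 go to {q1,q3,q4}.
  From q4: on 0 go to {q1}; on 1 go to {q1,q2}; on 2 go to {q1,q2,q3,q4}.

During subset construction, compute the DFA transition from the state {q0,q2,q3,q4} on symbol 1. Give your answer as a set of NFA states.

δ(q0,1) = {q0,q2,q3}; δ(q2,1) = {q0,q4}; δ(q3,1) = {q3}; δ(q4,1) = {q1,q2}.
Union: {q0,q1,q2,q3,q4}.

{q0,q1,q2,q3,q4}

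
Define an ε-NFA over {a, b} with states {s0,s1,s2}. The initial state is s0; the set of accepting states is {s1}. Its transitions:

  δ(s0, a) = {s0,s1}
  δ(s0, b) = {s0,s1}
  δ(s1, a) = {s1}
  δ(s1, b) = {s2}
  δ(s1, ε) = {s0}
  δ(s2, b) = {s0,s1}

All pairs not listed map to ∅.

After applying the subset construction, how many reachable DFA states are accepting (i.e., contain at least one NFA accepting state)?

Start state of the DFA: {s0} (ε-closure of the NFA start).
{s0} --a--> {s0,s1}  [new]
{s0} --b--> {s0,s1}  [seen]
{s0,s1} --a--> {s0,s1}  [seen]
{s0,s1} --b--> {s0,s1,s2}  [new]
{s0,s1,s2} --a--> {s0,s1}  [seen]
{s0,s1,s2} --b--> {s0,s1,s2}  [seen]
Reachable DFA states: {s0}, {s0,s1}, {s0,s1,s2}.
Accepting DFA states (contain an NFA accepting state): {s0,s1}, {s0,s1,s2}.

2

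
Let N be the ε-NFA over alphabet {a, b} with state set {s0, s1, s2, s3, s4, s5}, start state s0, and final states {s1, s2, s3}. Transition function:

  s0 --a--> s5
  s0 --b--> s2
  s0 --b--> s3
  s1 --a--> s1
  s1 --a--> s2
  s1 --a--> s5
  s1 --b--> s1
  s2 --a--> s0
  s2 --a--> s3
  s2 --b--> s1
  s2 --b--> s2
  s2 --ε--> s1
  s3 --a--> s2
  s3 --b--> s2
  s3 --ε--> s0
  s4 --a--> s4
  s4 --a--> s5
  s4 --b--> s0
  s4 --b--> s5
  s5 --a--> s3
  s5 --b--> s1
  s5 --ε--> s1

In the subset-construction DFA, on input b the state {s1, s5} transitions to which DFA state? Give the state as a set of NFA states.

δ(s1,b) = {s1}; δ(s5,b) = {s1}.
Union: {s1}.

{s1}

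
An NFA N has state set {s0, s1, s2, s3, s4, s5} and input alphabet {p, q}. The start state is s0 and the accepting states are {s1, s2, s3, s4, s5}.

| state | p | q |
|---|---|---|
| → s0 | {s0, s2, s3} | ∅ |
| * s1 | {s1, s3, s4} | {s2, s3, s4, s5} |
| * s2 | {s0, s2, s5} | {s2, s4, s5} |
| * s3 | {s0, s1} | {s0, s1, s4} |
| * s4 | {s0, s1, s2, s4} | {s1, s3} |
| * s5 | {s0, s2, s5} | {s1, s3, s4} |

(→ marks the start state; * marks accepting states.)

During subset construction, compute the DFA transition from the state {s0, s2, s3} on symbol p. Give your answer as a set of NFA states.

δ(s0,p) = {s0, s2, s3}; δ(s2,p) = {s0, s2, s5}; δ(s3,p) = {s0, s1}.
Union: {s0, s1, s2, s3, s5}.

{s0, s1, s2, s3, s5}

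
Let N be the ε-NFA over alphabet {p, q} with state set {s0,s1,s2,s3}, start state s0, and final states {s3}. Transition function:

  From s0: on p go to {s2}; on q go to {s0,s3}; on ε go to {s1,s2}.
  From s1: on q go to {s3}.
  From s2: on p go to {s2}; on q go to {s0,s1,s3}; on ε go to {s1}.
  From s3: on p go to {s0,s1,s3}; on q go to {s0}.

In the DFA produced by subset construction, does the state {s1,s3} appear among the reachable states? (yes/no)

Start state of the DFA: {s0,s1,s2} (ε-closure of the NFA start).
{s0,s1,s2} --p--> {s1,s2}  [new]
{s0,s1,s2} --q--> {s0,s1,s2,s3}  [new]
{s1,s2} --p--> {s1,s2}  [seen]
{s1,s2} --q--> {s0,s1,s2,s3}  [seen]
{s0,s1,s2,s3} --p--> {s0,s1,s2,s3}  [seen]
{s0,s1,s2,s3} --q--> {s0,s1,s2,s3}  [seen]
Reachable DFA states: {s0,s1,s2}, {s1,s2}, {s0,s1,s2,s3}.
{s1,s3} is not among them.

no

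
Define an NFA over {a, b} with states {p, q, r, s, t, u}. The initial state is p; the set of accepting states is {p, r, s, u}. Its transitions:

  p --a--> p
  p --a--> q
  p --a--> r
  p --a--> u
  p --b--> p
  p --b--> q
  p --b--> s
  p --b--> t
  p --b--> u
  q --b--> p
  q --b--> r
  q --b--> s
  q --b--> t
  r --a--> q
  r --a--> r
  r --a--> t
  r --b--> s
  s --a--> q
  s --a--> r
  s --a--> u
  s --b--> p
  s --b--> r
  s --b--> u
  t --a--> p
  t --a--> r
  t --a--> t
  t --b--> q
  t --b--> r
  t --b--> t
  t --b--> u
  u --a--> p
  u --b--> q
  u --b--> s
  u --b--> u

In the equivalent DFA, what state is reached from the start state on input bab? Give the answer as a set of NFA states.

Start: {p}.
δ(p,b) = {p, q, s, t, u}.
Union: {p, q, s, t, u}.
After b: {p, q, s, t, u}.
δ(p,a) = {p, q, r, u}; δ(q,a) = ∅; δ(s,a) = {q, r, u}; δ(t,a) = {p, r, t}; δ(u,a) = {p}.
Union: {p, q, r, t, u}.
After a: {p, q, r, t, u}.
δ(p,b) = {p, q, s, t, u}; δ(q,b) = {p, r, s, t}; δ(r,b) = {s}; δ(t,b) = {q, r, t, u}; δ(u,b) = {q, s, u}.
Union: {p, q, r, s, t, u}.
After b: {p, q, r, s, t, u}.

{p, q, r, s, t, u}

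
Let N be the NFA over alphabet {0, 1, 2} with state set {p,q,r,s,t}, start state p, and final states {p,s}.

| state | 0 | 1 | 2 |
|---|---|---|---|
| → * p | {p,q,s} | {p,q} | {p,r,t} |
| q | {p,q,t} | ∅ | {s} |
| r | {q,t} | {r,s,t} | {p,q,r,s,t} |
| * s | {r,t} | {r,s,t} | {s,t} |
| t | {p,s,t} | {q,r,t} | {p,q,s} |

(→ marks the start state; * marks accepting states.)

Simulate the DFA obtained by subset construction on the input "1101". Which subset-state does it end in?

{p,q,r,s,t}

Start: {p}.
δ(p,1) = {p,q}.
Union: {p,q}.
After 1: {p,q}.
δ(p,1) = {p,q}; δ(q,1) = ∅.
Union: {p,q}.
After 1: {p,q}.
δ(p,0) = {p,q,s}; δ(q,0) = {p,q,t}.
Union: {p,q,s,t}.
After 0: {p,q,s,t}.
δ(p,1) = {p,q}; δ(q,1) = ∅; δ(s,1) = {r,s,t}; δ(t,1) = {q,r,t}.
Union: {p,q,r,s,t}.
After 1: {p,q,r,s,t}.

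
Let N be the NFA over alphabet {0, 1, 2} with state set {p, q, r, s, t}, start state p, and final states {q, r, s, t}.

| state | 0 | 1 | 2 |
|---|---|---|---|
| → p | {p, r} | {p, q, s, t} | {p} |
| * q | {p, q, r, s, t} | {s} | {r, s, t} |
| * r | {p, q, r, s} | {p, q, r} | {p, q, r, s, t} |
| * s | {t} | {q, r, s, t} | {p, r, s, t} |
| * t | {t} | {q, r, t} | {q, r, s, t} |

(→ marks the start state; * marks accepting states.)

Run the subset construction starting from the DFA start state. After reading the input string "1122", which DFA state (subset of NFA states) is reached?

{p, q, r, s, t}

Start: {p}.
δ(p,1) = {p, q, s, t}.
Union: {p, q, s, t}.
After 1: {p, q, s, t}.
δ(p,1) = {p, q, s, t}; δ(q,1) = {s}; δ(s,1) = {q, r, s, t}; δ(t,1) = {q, r, t}.
Union: {p, q, r, s, t}.
After 1: {p, q, r, s, t}.
δ(p,2) = {p}; δ(q,2) = {r, s, t}; δ(r,2) = {p, q, r, s, t}; δ(s,2) = {p, r, s, t}; δ(t,2) = {q, r, s, t}.
Union: {p, q, r, s, t}.
After 2: {p, q, r, s, t}.
δ(p,2) = {p}; δ(q,2) = {r, s, t}; δ(r,2) = {p, q, r, s, t}; δ(s,2) = {p, r, s, t}; δ(t,2) = {q, r, s, t}.
Union: {p, q, r, s, t}.
After 2: {p, q, r, s, t}.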